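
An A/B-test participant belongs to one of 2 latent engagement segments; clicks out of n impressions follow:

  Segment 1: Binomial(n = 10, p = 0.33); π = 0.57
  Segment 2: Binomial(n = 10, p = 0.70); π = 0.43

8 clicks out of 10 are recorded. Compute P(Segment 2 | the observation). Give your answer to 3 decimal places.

0.984

Apply Bayes' rule: the posterior for each component is proportional to its prior times its likelihood at x.
Binomial probabilities:
  f_1 = C(10,8)·0.33^8·0.67^2 = 45·0.000140641·0.4489 = 0.00284102
  f_2 = C(10,8)·0.70^8·0.30^2 = 45·0.057648·0.09 = 0.233474
Prior × likelihood for each component:
  π_1·f_1 = 0.57 × 0.00284102 = 0.00161938
  π_2·f_2 = 0.43 × 0.233474 = 0.100394
Marginal: 0.00161938 + 0.100394 = 0.102013
So the posterior for Segment 2 is 0.100394 / 0.102013 ≈ 0.984.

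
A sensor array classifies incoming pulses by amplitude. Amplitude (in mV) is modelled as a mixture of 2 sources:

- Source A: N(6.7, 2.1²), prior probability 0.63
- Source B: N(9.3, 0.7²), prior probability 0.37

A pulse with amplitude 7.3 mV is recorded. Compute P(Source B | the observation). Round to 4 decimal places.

By Bayes' theorem, P(k | x) = P(Z=k) f_k(x) / Σ_j P(Z=j) f_j(x).
Component likelihoods at x = 7.3 mV:
  p_A = (1/(2.1·√(2π)))·exp(−(7.3−6.7)²/(2·2.1²)) = 0.189973·exp(-0.04082) = 0.182375
  p_B = (1/(0.7·√(2π)))·exp(−(7.3−9.3)²/(2·0.7²)) = 0.569918·exp(-4.08163) = 0.00962014
Prior × likelihood for each component:
  P(Z=A)·p_A = 0.63 × 0.182375 = 0.114896
  P(Z=B)·p_B = 0.37 × 0.00962014 = 0.00355945
Denominator: 0.114896 + 0.00355945 = 0.118455
So the posterior for Source B is 0.00355945 / 0.118455 ≈ 0.0300.

0.0300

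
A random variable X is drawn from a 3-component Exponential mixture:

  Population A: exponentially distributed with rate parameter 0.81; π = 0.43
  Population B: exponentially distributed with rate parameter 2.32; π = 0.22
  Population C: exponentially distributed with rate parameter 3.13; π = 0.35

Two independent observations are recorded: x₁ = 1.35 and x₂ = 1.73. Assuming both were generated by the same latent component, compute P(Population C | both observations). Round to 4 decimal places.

0.0091

The responsibility of component k is π_k f_k(x) divided by Σ_j π_j f_j(x).
Since both observations come from the same component, the likelihood for component k is f_k(x₁)·f_k(x₂).
  L_A = [0.271384] × [0.199484] = 0.0541367
  L_B = [0.101223] × [0.0419183] = 0.00424308
  L_C = [0.0457544] × [0.0139278] = 0.000637259
Multiply by the mixture weights:
  π_A·L_A = 0.43 × 0.0541367 = 0.0232788
  π_B·L_B = 0.22 × 0.00424308 = 0.000933478
  π_C·L_C = 0.35 × 0.000637259 = 0.000223041
Evidence: 0.0232788 + 0.000933478 + 0.000223041 = 0.0244353
Responsibility of Population C: 0.000223041 / 0.0244353 ≈ 0.0091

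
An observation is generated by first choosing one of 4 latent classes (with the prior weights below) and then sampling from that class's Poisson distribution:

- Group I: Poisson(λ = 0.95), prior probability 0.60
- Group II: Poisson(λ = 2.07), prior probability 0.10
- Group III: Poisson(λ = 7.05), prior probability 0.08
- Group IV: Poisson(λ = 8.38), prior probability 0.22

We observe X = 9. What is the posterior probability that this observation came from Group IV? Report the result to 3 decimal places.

0.775

P(component k | x) = π_k·f_k(x) / marginal(x), where marginal(x) = Σ_j π_j·f_j(x).
Poisson probabilities:
  p_I = e^(−0.95)·0.95^9/9! = 6.71691e-07
  p_II = e^(−2.07)·2.07^9/9! = 0.00024265
  p_III = e^(−7.05)·7.05^9/9! = 0.10284
  p_IV = e^(−8.38)·8.38^9/9! = 0.128838
Prior × likelihood for each component:
  π_I·p_I = 0.60 × 6.71691e-07 = 4.03015e-07
  π_II·p_II = 0.10 × 0.00024265 = 2.4265e-05
  π_III·p_III = 0.08 × 0.10284 = 0.00822722
  π_IV·p_IV = 0.22 × 0.128838 = 0.0283445
Marginal: 4.03015e-07 + 2.4265e-05 + 0.00822722 + 0.0283445 = 0.0365963
Responsibility of Group IV: 0.0283445 / 0.0365963 ≈ 0.775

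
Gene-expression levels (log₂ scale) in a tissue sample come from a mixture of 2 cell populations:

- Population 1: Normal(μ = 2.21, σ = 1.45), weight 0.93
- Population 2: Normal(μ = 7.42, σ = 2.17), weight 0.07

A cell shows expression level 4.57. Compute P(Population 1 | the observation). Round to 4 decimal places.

0.9261

Apply Bayes' rule: the posterior for each component is proportional to its prior times its likelihood at x.
Evaluate each component's likelihood at the observed value:
  p_1 = (1/(1.45·√(2π)))·exp(−(4.57−2.21)²/(2·1.45²)) = 0.275133·exp(-1.32452) = 0.0731663
  p_2 = (1/(2.17·√(2π)))·exp(−(4.57−7.42)²/(2·2.17²)) = 0.183844·exp(-0.86246) = 0.0776046
Weight by the priors:
  π_1·p_1 = 0.93 × 0.0731663 = 0.0680446
  π_2·p_2 = 0.07 × 0.0776046 = 0.00543232
Denominator: 0.0680446 + 0.00543232 = 0.073477
So the posterior for Population 1 is 0.0680446 / 0.073477 ≈ 0.9261.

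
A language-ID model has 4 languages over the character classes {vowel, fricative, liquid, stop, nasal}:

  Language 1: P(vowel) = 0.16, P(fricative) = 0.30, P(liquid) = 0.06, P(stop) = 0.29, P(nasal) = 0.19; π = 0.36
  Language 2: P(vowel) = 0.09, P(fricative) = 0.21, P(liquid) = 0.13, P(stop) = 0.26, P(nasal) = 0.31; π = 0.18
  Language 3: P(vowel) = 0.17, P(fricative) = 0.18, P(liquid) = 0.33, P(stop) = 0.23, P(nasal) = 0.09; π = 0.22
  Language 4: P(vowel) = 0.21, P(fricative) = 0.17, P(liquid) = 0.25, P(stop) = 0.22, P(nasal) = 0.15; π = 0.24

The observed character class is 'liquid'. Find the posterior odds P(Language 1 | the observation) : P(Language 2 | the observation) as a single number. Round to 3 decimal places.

Posterior odds = (P(Z=i) f_i(x)) / (P(Z=j) f_j(x)); the normalising sum cancels.
Categorical probabilities:
  L_1 = 0.06
  L_2 = 0.13
  L_3 = 0.33
  L_4 = 0.25
Odds = (0.36/0.18) × (0.06/0.13) = 2 × 0.461538 ≈ 0.923

0.923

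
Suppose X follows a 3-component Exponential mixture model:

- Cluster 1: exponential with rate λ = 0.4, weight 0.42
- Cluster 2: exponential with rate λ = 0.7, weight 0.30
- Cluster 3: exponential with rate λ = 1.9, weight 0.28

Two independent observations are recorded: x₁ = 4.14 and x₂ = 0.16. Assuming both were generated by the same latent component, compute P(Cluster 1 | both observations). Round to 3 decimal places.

0.615

By Bayes' theorem, P(k | x) = π_k f_k(x) / Σ_j π_j f_j(x).
Since both observations come from the same component, the likelihood for component k is f_k(x₁)·f_k(x₂).
  f_1 = [0.0763604] × [0.375202] = 0.0286506
  f_2 = [0.0385934] × [0.625831] = 0.0241529
  f_3 = [0.000728775] × [1.40194] = 0.0010217
Unnormalised posteriors:
  π_1·f_1 = 0.42 × 0.0286506 = 0.0120332
  π_2·f_2 = 0.30 × 0.0241529 = 0.00724588
  π_3·f_3 = 0.28 × 0.0010217 = 0.000286075
Marginal: 0.0120332 + 0.00724588 + 0.000286075 = 0.0195652
P(Cluster 1 | x₁, x₂) ≈ 0.615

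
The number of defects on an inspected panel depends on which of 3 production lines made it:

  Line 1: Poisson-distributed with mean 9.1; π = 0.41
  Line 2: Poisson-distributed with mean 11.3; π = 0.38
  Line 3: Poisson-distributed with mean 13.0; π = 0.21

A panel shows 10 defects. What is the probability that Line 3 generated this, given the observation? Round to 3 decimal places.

The responsibility of component k is π_k f_k(x) divided by Σ_j π_j f_j(x).
Component likelihoods at x = 10 defects:
  p_1 = e^(−9.1)·9.1^10/10! = 0.119832
  p_2 = e^(−11.3)·11.3^10/10! = 0.115743
  p_3 = e^(−13.0)·13.0^10/10! = 0.0858702
Unnormalised posteriors:
  π_1·p_1 = 0.41 × 0.119832 = 0.0491309
  π_2·p_2 = 0.38 × 0.115743 = 0.0439822
  π_3·p_3 = 0.21 × 0.0858702 = 0.0180327
Normaliser: 0.0491309 + 0.0439822 + 0.0180327 = 0.111146
P(Line 3 | data) ≈ 0.162

0.162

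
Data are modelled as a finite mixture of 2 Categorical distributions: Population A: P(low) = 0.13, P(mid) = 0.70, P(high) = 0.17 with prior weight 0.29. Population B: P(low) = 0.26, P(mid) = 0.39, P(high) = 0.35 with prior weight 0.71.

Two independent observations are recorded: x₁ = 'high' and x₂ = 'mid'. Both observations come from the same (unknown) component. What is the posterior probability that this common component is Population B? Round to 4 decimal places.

P(component k | x) = π_k·f_k(x) / marginal(x), where marginal(x) = Σ_j π_j·f_j(x).
Since both observations come from the same component, the likelihood for component k is f_k(x₁)·f_k(x₂).
  f_A = [0.17] × [0.7] = 0.119
  f_B = [0.35] × [0.39] = 0.1365
Unnormalised posteriors:
  π_A·f_A = 0.29 × 0.119 = 0.03451
  π_B·f_B = 0.71 × 0.1365 = 0.096915
Sum: 0.03451 + 0.096915 = 0.131425
P(Population B | x₁, x₂) = 0.096915 / 0.131425 ≈ 0.7374

0.7374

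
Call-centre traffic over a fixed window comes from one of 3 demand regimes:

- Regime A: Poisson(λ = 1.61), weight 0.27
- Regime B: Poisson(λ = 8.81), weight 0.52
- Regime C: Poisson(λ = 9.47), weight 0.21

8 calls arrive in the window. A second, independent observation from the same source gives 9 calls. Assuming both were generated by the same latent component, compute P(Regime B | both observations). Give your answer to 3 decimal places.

P(component k | x) = w_k·f_k(x) / marginal(x), where marginal(x) = Σ_j w_j·f_j(x).
Since both observations come from the same component, the likelihood for component k is f_k(x₁)·f_k(x₂).
  L_A = [e^(−1.61)·1.61^8/8! = 0.000223806] × [4.00365e-05] = 8.96041e-09
  L_B = [e^(−8.81)·8.81^8/8! = 0.134324] × [0.131488] = 0.0176619
  L_C = [e^(−9.47)·9.47^8/8! = 0.12374] × [0.130202] = 0.0161112
Weight by the priors:
  w_A·L_A = 0.27 × 8.96041e-09 = 2.41931e-09
  w_B·L_B = 0.52 × 0.0176619 = 0.0091842
  w_C·L_C = 0.21 × 0.0161112 = 0.00338336
Evidence: 2.41931e-09 + 0.0091842 + 0.00338336 = 0.0125676
P(Regime B | x) ≈ 0.731

0.731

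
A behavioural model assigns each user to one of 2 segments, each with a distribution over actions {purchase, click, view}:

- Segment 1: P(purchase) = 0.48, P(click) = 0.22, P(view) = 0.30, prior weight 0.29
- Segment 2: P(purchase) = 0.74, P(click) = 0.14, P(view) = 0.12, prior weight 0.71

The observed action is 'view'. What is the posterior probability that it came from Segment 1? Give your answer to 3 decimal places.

0.505

Posterior ∝ prior × likelihood, so P(k | x) ∝ π_k f_k(x); normalise over all components.
Categorical probabilities:
  f_1 = 0.3
  f_2 = 0.12
Prior × likelihood for each component:
  π_1·f_1 = 0.29 × 0.3 = 0.087
  π_2·f_2 = 0.71 × 0.12 = 0.0852
Sum: 0.087 + 0.0852 = 0.1722
So the posterior for Segment 1 is 0.087 / 0.1722 ≈ 0.505.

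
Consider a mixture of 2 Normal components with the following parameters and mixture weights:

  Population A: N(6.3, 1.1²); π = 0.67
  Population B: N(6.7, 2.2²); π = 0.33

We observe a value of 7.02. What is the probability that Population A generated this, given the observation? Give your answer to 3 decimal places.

0.768

By Bayes' theorem, P(k | x) = P(Z=k) f_k(x) / Σ_j P(Z=j) f_j(x).
Normal densities:
  p_A = 0.292742
  p_B = 0.179429
Prior × likelihood for each component:
  P(Z=A)·p_A = 0.67 × 0.292742 = 0.196137
  P(Z=B)·p_B = 0.33 × 0.179429 = 0.0592116
Normaliser: 0.196137 + 0.0592116 = 0.255349
Responsibility of Population A: 0.196137 / 0.255349 ≈ 0.768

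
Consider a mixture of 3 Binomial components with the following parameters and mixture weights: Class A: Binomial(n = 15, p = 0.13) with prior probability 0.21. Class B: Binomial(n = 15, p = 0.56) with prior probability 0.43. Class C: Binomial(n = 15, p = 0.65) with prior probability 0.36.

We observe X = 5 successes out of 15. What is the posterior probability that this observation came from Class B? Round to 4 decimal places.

Posterior ∝ prior × likelihood, so P(k | x) ∝ w_k f_k(x); normalise over all components.
Binomial probabilities:
  p_A = 0.027699
  p_B = 0.0449803
  p_C = 0.00961175
Prior × likelihood for each component:
  w_A·p_A = 0.21 × 0.027699 = 0.0058168
  w_B·p_B = 0.43 × 0.0449803 = 0.0193415
  w_C·p_C = 0.36 × 0.00961175 = 0.00346023
Normaliser: 0.0058168 + 0.0193415 + 0.00346023 = 0.0286186
So the posterior for Class B is 0.0193415 / 0.0286186 ≈ 0.6758.

0.6758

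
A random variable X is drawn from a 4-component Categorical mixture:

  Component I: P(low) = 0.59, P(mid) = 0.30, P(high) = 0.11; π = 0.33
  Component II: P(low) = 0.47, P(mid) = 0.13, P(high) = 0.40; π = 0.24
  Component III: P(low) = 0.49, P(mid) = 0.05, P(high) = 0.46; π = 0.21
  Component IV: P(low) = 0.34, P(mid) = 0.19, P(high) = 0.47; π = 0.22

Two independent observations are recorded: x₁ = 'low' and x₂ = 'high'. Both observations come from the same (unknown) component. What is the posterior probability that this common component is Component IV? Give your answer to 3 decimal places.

0.236

P(component k | x) = P(Z=k)·f_k(x) / marginal(x), where marginal(x) = Σ_j P(Z=j)·f_j(x).
Since both observations come from the same component, the likelihood for component k is f_k(x₁)·f_k(x₂).
  f_I = [0.59] × [0.11] = 0.0649
  f_II = [0.47] × [0.4] = 0.188
  f_III = [0.49] × [0.46] = 0.2254
  f_IV = [0.34] × [0.47] = 0.1598
Prior × likelihood for each component:
  P(Z=I)·f_I = 0.33 × 0.0649 = 0.021417
  P(Z=II)·f_II = 0.24 × 0.188 = 0.04512
  P(Z=III)·f_III = 0.21 × 0.2254 = 0.047334
  P(Z=IV)·f_IV = 0.22 × 0.1598 = 0.035156
Marginal: 0.021417 + 0.04512 + 0.047334 + 0.035156 = 0.149027
So the posterior for Component IV is 0.035156 / 0.149027 ≈ 0.236.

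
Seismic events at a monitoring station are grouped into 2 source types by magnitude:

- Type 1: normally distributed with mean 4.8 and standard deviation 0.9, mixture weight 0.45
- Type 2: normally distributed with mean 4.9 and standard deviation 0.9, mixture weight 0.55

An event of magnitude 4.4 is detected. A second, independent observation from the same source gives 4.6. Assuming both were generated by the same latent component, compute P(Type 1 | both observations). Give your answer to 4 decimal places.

By Bayes' theorem, P(k | x) = P(Z=k) f_k(x) / Σ_j P(Z=j) f_j(x).
Since both observations come from the same component, the likelihood for component k is f_k(x₁)·f_k(x₂).
  p_1 = [(1/(0.9·√(2π)))·exp(−(4.4−4.8)²/(2·0.9²)) = 0.443269·exp(-0.09877) = 0.401582] × [0.432458] = 0.173667
  p_2 = [(1/(0.9·√(2π)))·exp(−(4.4−4.9)²/(2·0.9²)) = 0.443269·exp(-0.15432) = 0.37988] × [0.419315] = 0.159289
Unnormalised posteriors:
  P(Z=1)·p_1 = 0.45 × 0.173667 = 0.0781504
  P(Z=2)·p_2 = 0.55 × 0.159289 = 0.0876092
Normaliser: 0.0781504 + 0.0876092 = 0.16576
P(Type 1 | x) ≈ 0.4715

0.4715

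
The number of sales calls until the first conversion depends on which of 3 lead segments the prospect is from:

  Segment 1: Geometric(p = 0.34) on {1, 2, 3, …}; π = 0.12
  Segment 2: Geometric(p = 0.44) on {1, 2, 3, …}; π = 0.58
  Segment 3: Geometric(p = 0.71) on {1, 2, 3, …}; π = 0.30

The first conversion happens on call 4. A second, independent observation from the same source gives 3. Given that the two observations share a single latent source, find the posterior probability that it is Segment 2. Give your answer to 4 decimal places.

0.7513

By Bayes' theorem, P(k | x) = w_k f_k(x) / Σ_j w_j f_j(x).
Since both observations come from the same component, the likelihood for component k is f_k(x₁)·f_k(x₂).
  f_1 = [0.34·(1−0.34)^3 = 0.34·0.287496 = 0.0977486] × [0.148104] = 0.014477
  f_2 = [0.44·(1−0.44)^3 = 0.44·0.175616 = 0.077271] × [0.137984] = 0.0106622
  f_3 = [0.71·(1−0.71)^3 = 0.71·0.024389 = 0.0173162] × [0.059711] = 0.00103397
Weight by the priors:
  w_1·f_1 = 0.12 × 0.014477 = 0.00173724
  w_2·f_2 = 0.58 × 0.0106622 = 0.00618406
  w_3·f_3 = 0.30 × 0.00103397 = 0.00031019
Marginal: 0.00173724 + 0.00618406 + 0.00031019 = 0.00823148
So the posterior for Segment 2 is 0.00618406 / 0.00823148 ≈ 0.7513.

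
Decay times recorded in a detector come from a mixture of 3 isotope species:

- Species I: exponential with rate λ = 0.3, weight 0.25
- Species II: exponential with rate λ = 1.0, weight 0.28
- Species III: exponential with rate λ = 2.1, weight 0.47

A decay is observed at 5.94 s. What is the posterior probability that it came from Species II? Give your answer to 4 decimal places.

Posterior ∝ prior × likelihood, so P(k | x) ∝ P(Z=k) f_k(x); normalise over all components.
Evaluate each component's likelihood at the observed value:
  L_I = 0.0504904
  L_II = 0.00263203
  L_III = 8.03212e-06
Weight by the priors:
  P(Z=I)·L_I = 0.25 × 0.0504904 = 0.0126226
  P(Z=II)·L_II = 0.28 × 0.00263203 = 0.000736968
  P(Z=III)·L_III = 0.47 × 8.03212e-06 = 3.77509e-06
Evidence: 0.0126226 + 0.000736968 + 3.77509e-06 = 0.0133633
P(Species II | the observation) = 0.000736968 / 0.0133633 ≈ 0.0551

0.0551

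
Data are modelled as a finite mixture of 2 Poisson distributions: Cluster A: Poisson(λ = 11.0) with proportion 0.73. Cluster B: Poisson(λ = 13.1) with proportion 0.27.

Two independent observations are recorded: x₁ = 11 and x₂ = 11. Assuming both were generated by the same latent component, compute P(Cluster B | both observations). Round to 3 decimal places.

By Bayes' theorem, P(k | x) = π_k f_k(x) / Σ_j π_j f_j(x).
Since both observations come from the same component, the likelihood for component k is f_k(x₁)·f_k(x₂).
  f_A = [e^(−11.0)·11.0^11/11! = 0.119378] × [0.119378] = 0.0142511
  f_B = [e^(−13.1)·13.1^11/11! = 0.0999012] × [0.0999012] = 0.00998026
Prior × likelihood for each component:
  π_A·f_A = 0.73 × 0.0142511 = 0.0104033
  π_B·f_B = 0.27 × 0.00998026 = 0.00269467
Denominator: 0.0104033 + 0.00269467 = 0.013098
P(Cluster B | x₁, x₂) ≈ 0.206

0.206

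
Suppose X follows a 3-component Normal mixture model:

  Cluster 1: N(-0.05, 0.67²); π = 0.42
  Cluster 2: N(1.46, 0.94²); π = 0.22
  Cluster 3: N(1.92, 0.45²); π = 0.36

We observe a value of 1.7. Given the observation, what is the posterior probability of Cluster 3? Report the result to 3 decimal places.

P(component k | x) = π_k·f_k(x) / marginal(x), where marginal(x) = Σ_j π_j·f_j(x).
Normal densities:
  f_1 = (1/(0.67·√(2π)))·exp(−(1.7−-0.05)²/(2·0.67²)) = 0.595436·exp(-3.41112) = 0.019652
  f_2 = (1/(0.94·√(2π)))·exp(−(1.7−1.46)²/(2·0.94²)) = 0.424407·exp(-0.03259) = 0.410797
  f_3 = (1/(0.45·√(2π)))·exp(−(1.7−1.92)²/(2·0.45²)) = 0.886538·exp(-0.11951) = 0.786677
Multiply by the mixture weights:
  π_1·f_1 = 0.42 × 0.019652 = 0.00825383
  π_2·f_2 = 0.22 × 0.410797 = 0.0903753
  π_3·f_3 = 0.36 × 0.786677 = 0.283204
Denominator: 0.00825383 + 0.0903753 + 0.283204 = 0.381833
So the posterior for Cluster 3 is 0.283204 / 0.381833 ≈ 0.742.

0.742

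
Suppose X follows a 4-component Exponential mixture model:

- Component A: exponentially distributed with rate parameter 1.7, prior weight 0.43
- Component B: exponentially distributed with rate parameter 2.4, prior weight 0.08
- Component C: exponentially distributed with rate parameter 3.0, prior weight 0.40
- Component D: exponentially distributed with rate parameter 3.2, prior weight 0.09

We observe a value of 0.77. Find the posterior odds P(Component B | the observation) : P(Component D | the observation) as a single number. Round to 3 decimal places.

Only the two components matter; the odds are (w_i f_i(x)) / (w_j f_j(x)).
Evaluate each component's likelihood at the observed value:
  f_A = 0.459153
  f_B = 0.378125
  f_C = 0.297784
  f_D = 0.2723
0.03025 / 0.024507 ≈ 1.234

1.234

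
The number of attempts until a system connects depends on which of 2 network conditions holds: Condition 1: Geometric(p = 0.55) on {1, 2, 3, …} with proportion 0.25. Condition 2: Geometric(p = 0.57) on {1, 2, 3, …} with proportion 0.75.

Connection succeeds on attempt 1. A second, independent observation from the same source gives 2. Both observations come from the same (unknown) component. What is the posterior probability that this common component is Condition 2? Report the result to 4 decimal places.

0.7548

The responsibility of component k is w_k f_k(x) divided by Σ_j w_j f_j(x).
Since both observations come from the same component, the likelihood for component k is f_k(x₁)·f_k(x₂).
  f_1 = [0.55] × [0.2475] = 0.136125
  f_2 = [0.57] × [0.2451] = 0.139707
Prior × likelihood for each component:
  w_1·f_1 = 0.25 × 0.136125 = 0.0340312
  w_2·f_2 = 0.75 × 0.139707 = 0.10478
Denominator: 0.0340312 + 0.10478 = 0.138811
So the posterior for Condition 2 is 0.10478 / 0.138811 ≈ 0.7548.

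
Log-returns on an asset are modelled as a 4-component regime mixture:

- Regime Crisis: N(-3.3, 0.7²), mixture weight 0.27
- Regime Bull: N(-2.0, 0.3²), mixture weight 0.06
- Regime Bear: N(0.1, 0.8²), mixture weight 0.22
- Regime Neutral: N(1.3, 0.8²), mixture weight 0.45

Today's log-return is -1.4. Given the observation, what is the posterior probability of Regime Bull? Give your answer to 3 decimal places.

Posterior ∝ prior × likelihood, so P(k | x) ∝ w_k f_k(x); normalise over all components.
Evaluate each component's likelihood at the observed value:
  p_Crisis = 0.0143223
  p_Bull = 0.17997
  p_Bear = 0.0859828
  p_Neutral = 0.0016764
Multiply by the mixture weights:
  w_Crisis·p_Crisis = 0.27 × 0.0143223 = 0.00386702
  w_Bull·p_Bull = 0.06 × 0.17997 = 0.0107982
  w_Bear·p_Bear = 0.22 × 0.0859828 = 0.0189162
  w_Neutral·p_Neutral = 0.45 × 0.0016764 = 0.000754379
Evidence: 0.00386702 + 0.0107982 + 0.0189162 + 0.000754379 = 0.0343358
P(Regime Bull | the observation) = 0.0107982 / 0.0343358 ≈ 0.314

0.314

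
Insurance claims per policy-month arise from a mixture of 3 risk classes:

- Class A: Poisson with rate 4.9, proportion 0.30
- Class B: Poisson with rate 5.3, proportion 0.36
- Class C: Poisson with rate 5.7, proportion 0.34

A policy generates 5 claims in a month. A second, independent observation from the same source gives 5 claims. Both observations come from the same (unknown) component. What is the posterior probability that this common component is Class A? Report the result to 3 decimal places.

0.311

By Bayes' theorem, P(k | x) = π_k f_k(x) / Σ_j π_j f_j(x).
Since both observations come from the same component, the likelihood for component k is f_k(x₁)·f_k(x₂).
  L_A = [0.17529] × [0.17529] = 0.0307264
  L_B = [0.173955] × [0.173955] = 0.0302604
  L_C = [0.16777] × [0.16777] = 0.0281468
Unnormalised posteriors:
  π_A·L_A = 0.30 × 0.0307264 = 0.00921793
  π_B·L_B = 0.36 × 0.0302604 = 0.0108937
  π_C·L_C = 0.34 × 0.0281468 = 0.00956991
Sum: 0.00921793 + 0.0108937 + 0.00956991 = 0.0296816
P(Class A | x₁, x₂) ≈ 0.311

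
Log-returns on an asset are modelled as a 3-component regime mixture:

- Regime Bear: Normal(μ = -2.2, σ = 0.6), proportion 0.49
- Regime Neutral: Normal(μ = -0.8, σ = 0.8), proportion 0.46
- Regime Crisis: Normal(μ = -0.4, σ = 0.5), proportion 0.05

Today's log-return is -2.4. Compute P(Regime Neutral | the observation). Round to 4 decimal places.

By Bayes' theorem, P(k | x) = π_k f_k(x) / Σ_j π_j f_j(x).
Evaluate each component's likelihood at the observed value:
  f_Bear = 0.628972
  f_Neutral = 0.0674887
  f_Crisis = 0.00026766
Prior × likelihood for each component:
  π_Bear·f_Bear = 0.49 × 0.628972 = 0.308196
  π_Neutral·f_Neutral = 0.46 × 0.0674887 = 0.0310448
  π_Crisis·f_Crisis = 0.05 × 0.00026766 = 1.3383e-05
Sum: 0.308196 + 0.0310448 + 1.3383e-05 = 0.339254
So the posterior for Regime Neutral is 0.0310448 / 0.339254 ≈ 0.0915.

0.0915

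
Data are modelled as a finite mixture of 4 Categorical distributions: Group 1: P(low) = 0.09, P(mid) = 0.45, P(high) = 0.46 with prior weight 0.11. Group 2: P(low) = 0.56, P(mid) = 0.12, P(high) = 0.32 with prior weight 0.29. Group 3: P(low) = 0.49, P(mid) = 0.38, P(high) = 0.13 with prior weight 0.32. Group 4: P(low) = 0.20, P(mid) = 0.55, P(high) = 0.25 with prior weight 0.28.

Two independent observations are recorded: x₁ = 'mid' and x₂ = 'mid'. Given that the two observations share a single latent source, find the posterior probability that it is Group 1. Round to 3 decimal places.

0.142

P(component k | x) = P(Z=k)·f_k(x) / marginal(x), where marginal(x) = Σ_j P(Z=j)·f_j(x).
Since both observations come from the same component, the likelihood for component k is f_k(x₁)·f_k(x₂).
  L_1 = [0.45] × [0.45] = 0.2025
  L_2 = [0.12] × [0.12] = 0.0144
  L_3 = [0.38] × [0.38] = 0.1444
  L_4 = [0.55] × [0.55] = 0.3025
Prior × likelihood for each component:
  P(Z=1)·L_1 = 0.11 × 0.2025 = 0.022275
  P(Z=2)·L_2 = 0.29 × 0.0144 = 0.004176
  P(Z=3)·L_3 = 0.32 × 0.1444 = 0.046208
  P(Z=4)·L_4 = 0.28 × 0.3025 = 0.0847
Marginal: 0.022275 + 0.004176 + 0.046208 + 0.0847 = 0.157359
P(Group 1 | x) = 0.022275 / 0.157359 ≈ 0.142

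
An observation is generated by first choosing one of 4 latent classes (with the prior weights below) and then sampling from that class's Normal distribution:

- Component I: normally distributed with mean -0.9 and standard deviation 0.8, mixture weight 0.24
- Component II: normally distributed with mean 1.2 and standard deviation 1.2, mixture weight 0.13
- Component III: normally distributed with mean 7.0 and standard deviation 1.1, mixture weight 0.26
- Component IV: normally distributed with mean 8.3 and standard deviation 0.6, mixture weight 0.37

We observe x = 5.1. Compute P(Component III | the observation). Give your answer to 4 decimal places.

The responsibility of component k is π_k f_k(x) divided by Σ_j π_j f_j(x).
Normal densities:
  p_I = (1/(0.8·√(2π)))·exp(−(5.1−-0.9)²/(2·0.8²)) = 0.498678·exp(-28.12500) = 3.0429e-13
  p_II = (1/(1.2·√(2π)))·exp(−(5.1−1.2)²/(2·1.2²)) = 0.332452·exp(-5.28125) = 0.00169087
  p_III = (1/(1.1·√(2π)))·exp(−(5.1−7.0)²/(2·1.1²)) = 0.362675·exp(-1.49174) = 0.0815952
  p_IV = (1/(0.6·√(2π)))·exp(−(5.1−8.3)²/(2·0.6²)) = 0.664904·exp(-14.22222) = 4.42717e-07
Unnormalised posteriors:
  π_I·p_I = 0.24 × 3.0429e-13 = 7.30296e-14
  π_II·p_II = 0.13 × 0.00169087 = 0.000219814
  π_III·p_III = 0.26 × 0.0815952 = 0.0212148
  π_IV·p_IV = 0.37 × 4.42717e-07 = 1.63805e-07
Sum: 7.30296e-14 + 0.000219814 + 0.0212148 + 1.63805e-07 = 0.0214347
Responsibility of Component III: 0.0212148 / 0.0214347 ≈ 0.9897

0.9897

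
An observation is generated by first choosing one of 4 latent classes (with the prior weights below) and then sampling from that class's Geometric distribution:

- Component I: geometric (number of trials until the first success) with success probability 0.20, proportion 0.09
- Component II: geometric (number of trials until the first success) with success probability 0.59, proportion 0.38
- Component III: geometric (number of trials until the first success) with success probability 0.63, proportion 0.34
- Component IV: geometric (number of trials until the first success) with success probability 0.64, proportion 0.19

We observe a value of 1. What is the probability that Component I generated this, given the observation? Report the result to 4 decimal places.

0.0311

Apply Bayes' rule: the posterior for each component is proportional to its prior times its likelihood at x.
Geometric probabilities:
  L_I = 0.2
  L_II = 0.59
  L_III = 0.63
  L_IV = 0.64
Weight by the priors:
  π_I·L_I = 0.09 × 0.2 = 0.018
  π_II·L_II = 0.38 × 0.59 = 0.2242
  π_III·L_III = 0.34 × 0.63 = 0.2142
  π_IV·L_IV = 0.19 × 0.64 = 0.1216
Normaliser: 0.018 + 0.2242 + 0.2142 + 0.1216 = 0.578
Responsibility of Component I: 0.018 / 0.578 ≈ 0.0311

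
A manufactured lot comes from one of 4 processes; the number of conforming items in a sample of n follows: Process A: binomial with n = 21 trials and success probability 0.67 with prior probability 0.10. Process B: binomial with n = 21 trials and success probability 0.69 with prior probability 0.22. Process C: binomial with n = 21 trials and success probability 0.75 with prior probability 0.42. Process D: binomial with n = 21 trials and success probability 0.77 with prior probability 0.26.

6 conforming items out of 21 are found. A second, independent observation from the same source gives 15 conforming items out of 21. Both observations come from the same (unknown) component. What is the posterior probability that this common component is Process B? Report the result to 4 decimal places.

P(component k | x) = π_k·f_k(x) / marginal(x), where marginal(x) = Σ_j π_j·f_j(x).
Since both observations come from the same component, the likelihood for component k is f_k(x₁)·f_k(x₂).
  p_A = [0.000294218] × [0.172472] = 5.07443e-05
  p_B = [0.000137414] × [0.184255] = 2.53192e-05
  p_C = [8.99455e-06] × [0.17704] = 1.59239e-06
  p_D = [3.0156e-06] × [0.159309] = 4.80411e-07
Weight by the priors:
  π_A·p_A = 0.10 × 5.07443e-05 = 5.07443e-06
  π_B·p_B = 0.22 × 2.53192e-05 = 5.57023e-06
  π_C·p_C = 0.42 × 1.59239e-06 = 6.68805e-07
  π_D·p_D = 0.26 × 4.80411e-07 = 1.24907e-07
Evidence: 5.07443e-06 + 5.57023e-06 + 6.68805e-07 + 1.24907e-07 = 1.14384e-05
P(Process B | data) = 5.57023e-06 / 1.14384e-05 ≈ 0.4870

0.4870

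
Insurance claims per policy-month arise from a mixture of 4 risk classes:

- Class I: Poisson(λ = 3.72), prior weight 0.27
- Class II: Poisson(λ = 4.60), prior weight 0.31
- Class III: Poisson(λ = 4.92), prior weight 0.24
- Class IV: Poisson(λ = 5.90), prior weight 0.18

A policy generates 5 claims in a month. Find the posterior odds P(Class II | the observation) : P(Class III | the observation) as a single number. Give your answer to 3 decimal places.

Only the two components matter; the odds are (w_i f_i(x)) / (w_j f_j(x)).
Evaluate each component's likelihood at the observed value:
  p_I = e^(−3.72)·3.72^5/5! = 0.143866
  p_II = e^(−4.60)·4.60^5/5! = 0.172526
  p_III = e^(−4.92)·4.92^5/5! = 0.175354
  p_IV = e^(−5.90)·5.90^5/5! = 0.163208
Odds = (0.31/0.24) × (0.172526/0.175354) = 1.29167 × 0.98387 ≈ 1.271

1.271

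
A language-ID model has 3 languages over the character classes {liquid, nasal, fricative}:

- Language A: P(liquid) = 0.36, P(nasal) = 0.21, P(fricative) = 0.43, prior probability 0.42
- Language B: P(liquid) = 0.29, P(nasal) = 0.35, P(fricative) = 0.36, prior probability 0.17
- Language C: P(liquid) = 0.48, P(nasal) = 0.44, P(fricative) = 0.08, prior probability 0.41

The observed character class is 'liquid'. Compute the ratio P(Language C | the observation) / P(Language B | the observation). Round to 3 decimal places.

The posterior odds equal the prior odds times the likelihood ratio: (π_i/π_j)·(f_i(x)/f_j(x)).
Component likelihoods at x = 'liquid':
  f_A = P(liquid | comp) = 0.36
  f_B = P(liquid | comp) = 0.29
  f_C = P(liquid | comp) = 0.48
0.1968 / 0.0493 ≈ 3.992

3.992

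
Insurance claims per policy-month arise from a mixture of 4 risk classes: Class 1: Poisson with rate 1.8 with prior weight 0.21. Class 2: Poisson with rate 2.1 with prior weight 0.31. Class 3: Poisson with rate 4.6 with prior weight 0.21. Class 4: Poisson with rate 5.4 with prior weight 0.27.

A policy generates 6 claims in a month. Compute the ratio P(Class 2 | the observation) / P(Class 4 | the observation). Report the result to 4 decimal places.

0.1077

Only the two components matter; the odds are (π_i f_i(x)) / (π_j f_j(x)).
Evaluate each component's likelihood at the observed value:
  p_1 = e^(−1.8)·1.8^6/6! = 0.00780859
  p_2 = e^(−2.1)·2.1^6/6! = 0.014587
  p_3 = e^(−4.6)·4.6^6/6! = 0.13227
  p_4 = e^(−5.4)·5.4^6/6! = 0.155539
Posterior odds = (π_2·p_2) / (π_4·p_4) = (0.31·0.014587) / (0.27·0.155539) = 0.00452196 / 0.0419956 ≈ 0.1077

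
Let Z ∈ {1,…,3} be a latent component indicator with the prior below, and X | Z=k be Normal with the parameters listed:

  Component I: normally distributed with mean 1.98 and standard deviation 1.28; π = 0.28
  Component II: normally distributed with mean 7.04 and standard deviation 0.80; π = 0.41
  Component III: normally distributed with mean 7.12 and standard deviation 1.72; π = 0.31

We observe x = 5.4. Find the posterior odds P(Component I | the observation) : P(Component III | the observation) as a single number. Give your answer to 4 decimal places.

0.0564

Only the two components matter; the odds are (π_i f_i(x)) / (π_j f_j(x)).
Evaluate each component's likelihood at the observed value:
  p_I = 0.0087802
  p_II = 0.06099
  p_III = 0.140681
0.00245845 / 0.043611 ≈ 0.0564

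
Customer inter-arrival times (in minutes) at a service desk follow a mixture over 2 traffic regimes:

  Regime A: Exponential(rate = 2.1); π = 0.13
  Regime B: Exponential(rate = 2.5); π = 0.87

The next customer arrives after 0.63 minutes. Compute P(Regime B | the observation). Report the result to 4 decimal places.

0.8610

P(component k | x) = w_k·f_k(x) / marginal(x), where marginal(x) = Σ_j w_j·f_j(x).
Evaluate each component's likelihood at the observed value:
  p_A = 2.1·e^(−2.1·0.63) = 2.1·e^(−1.3230) = 0.559304
  p_B = 2.5·e^(−2.5·0.63) = 2.5·e^(−1.5750) = 0.517519
Unnormalised posteriors:
  w_A·p_A = 0.13 × 0.559304 = 0.0727095
  w_B·p_B = 0.87 × 0.517519 = 0.450241
Marginal: 0.0727095 + 0.450241 = 0.522951
P(Regime B | the observation) = 0.450241 / 0.522951 ≈ 0.8610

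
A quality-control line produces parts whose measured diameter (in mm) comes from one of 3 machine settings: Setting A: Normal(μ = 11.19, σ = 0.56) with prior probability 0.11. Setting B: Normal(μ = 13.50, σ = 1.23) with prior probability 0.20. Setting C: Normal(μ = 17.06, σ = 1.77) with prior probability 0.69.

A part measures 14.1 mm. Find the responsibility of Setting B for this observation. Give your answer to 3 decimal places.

The responsibility of component k is π_k f_k(x) divided by Σ_j π_j f_j(x).
Evaluate each component's likelihood at the observed value:
  p_A = (1/(0.56·√(2π)))·exp(−(14.1−11.19)²/(2·0.56²)) = 0.712397·exp(-13.50143) = 9.75267e-07
  p_B = (1/(1.23·√(2π)))·exp(−(14.1−13.50)²/(2·1.23²)) = 0.324343·exp(-0.11898) = 0.287961
  p_C = (1/(1.77·√(2π)))·exp(−(14.1−17.06)²/(2·1.77²)) = 0.225391·exp(-1.39832) = 0.0556742
Weight by the priors:
  π_A·p_A = 0.11 × 9.75267e-07 = 1.07279e-07
  π_B·p_B = 0.20 × 0.287961 = 0.0575922
  π_C·p_C = 0.69 × 0.0556742 = 0.0384152
Denominator: 1.07279e-07 + 0.0575922 + 0.0384152 = 0.0960075
P(Setting B | the observation) = 0.0575922 / 0.0960075 ≈ 0.600

0.600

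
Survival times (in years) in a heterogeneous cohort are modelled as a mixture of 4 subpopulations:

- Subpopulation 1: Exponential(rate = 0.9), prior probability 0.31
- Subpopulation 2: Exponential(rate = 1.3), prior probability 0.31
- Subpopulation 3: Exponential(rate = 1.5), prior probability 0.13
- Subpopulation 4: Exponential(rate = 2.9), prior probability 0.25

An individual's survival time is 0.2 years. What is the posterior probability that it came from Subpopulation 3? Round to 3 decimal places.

The responsibility of component k is w_k f_k(x) divided by Σ_j w_j f_j(x).
Exponential densities:
  f_1 = 0.9·e^(−0.9·0.2) = 0.9·e^(−0.1800) = 0.751743
  f_2 = 1.3·e^(−1.3·0.2) = 1.3·e^(−0.2600) = 1.00237
  f_3 = 1.5·e^(−1.5·0.2) = 1.5·e^(−0.3000) = 1.11123
  f_4 = 2.9·e^(−2.9·0.2) = 2.9·e^(−0.5800) = 1.62371
Weight by the priors:
  w_1·f_1 = 0.31 × 0.751743 = 0.23304
  w_2·f_2 = 0.31 × 1.00237 = 0.310734
  w_3·f_3 = 0.13 × 1.11123 = 0.14446
  w_4·f_4 = 0.25 × 1.62371 = 0.405926
Denominator: 0.23304 + 0.310734 + 0.14446 + 0.405926 = 1.09416
So the posterior for Subpopulation 3 is 0.14446 / 1.09416 ≈ 0.132.

0.132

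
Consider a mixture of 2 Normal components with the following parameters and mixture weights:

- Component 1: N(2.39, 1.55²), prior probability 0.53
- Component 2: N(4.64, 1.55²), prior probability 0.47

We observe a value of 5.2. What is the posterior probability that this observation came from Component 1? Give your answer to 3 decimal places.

P(component k | x) = π_k·f_k(x) / marginal(x), where marginal(x) = Σ_j π_j·f_j(x).
Normal densities:
  L_1 = (1/(1.55·√(2π)))·exp(−(5.2−2.39)²/(2·1.55²)) = 0.257382·exp(-1.64331) = 0.0497621
  L_2 = (1/(1.55·√(2π)))·exp(−(5.2−4.64)²/(2·1.55²)) = 0.257382·exp(-0.06527) = 0.24112
Multiply by the mixture weights:
  π_1·L_1 = 0.53 × 0.0497621 = 0.0263739
  π_2·L_2 = 0.47 × 0.24112 = 0.113327
Denominator: 0.0263739 + 0.113327 = 0.1397
So the posterior for Component 1 is 0.0263739 / 0.1397 ≈ 0.189.

0.189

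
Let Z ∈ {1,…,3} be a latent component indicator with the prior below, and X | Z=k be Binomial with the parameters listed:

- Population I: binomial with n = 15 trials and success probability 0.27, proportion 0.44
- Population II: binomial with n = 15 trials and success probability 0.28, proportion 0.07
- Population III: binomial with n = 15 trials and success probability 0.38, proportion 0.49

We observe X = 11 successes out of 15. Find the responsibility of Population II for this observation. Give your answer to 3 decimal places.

0.009

The responsibility of component k is P(Z=k) f_k(x) divided by Σ_j P(Z=j) f_j(x).
Evaluate each component's likelihood at the observed value:
  p_I = 0.000215489
  p_II = 0.000304229
  p_III = 0.00481193
Multiply by the mixture weights:
  P(Z=I)·p_I = 0.44 × 0.000215489 = 9.48152e-05
  P(Z=II)·p_II = 0.07 × 0.000304229 = 2.1296e-05
  P(Z=III)·p_III = 0.49 × 0.00481193 = 0.00235784
Normaliser: 9.48152e-05 + 2.1296e-05 + 0.00235784 = 0.00247396
Responsibility of Population II: 2.1296e-05 / 0.00247396 ≈ 0.009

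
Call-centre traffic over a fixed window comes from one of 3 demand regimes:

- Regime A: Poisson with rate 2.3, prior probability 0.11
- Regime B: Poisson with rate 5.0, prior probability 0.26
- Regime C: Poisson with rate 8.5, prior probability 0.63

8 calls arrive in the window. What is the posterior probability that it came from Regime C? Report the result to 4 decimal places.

0.8345

P(component k | x) = P(Z=k)·f_k(x) / marginal(x), where marginal(x) = Σ_j P(Z=j)·f_j(x).
Evaluate each component's likelihood at the observed value:
  p_A = 0.00194726
  p_B = 0.065278
  p_C = 0.137508
Unnormalised posteriors:
  P(Z=A)·p_A = 0.11 × 0.00194726 = 0.000214199
  P(Z=B)·p_B = 0.26 × 0.065278 = 0.0169723
  P(Z=C)·p_C = 0.63 × 0.137508 = 0.08663
Normaliser: 0.000214199 + 0.0169723 + 0.08663 = 0.103816
Responsibility of Regime C: 0.08663 / 0.103816 ≈ 0.8345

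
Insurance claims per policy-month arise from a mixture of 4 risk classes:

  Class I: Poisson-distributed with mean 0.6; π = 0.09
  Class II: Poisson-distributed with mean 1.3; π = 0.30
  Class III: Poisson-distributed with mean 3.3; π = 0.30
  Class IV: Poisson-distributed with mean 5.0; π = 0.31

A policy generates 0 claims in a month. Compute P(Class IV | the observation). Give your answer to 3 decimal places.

Posterior ∝ prior × likelihood, so P(k | x) ∝ π_k f_k(x); normalise over all components.
Component likelihoods at x = 0 claims:
  p_I = e^(−0.6)·0.6^0/0! = 0.548812
  p_II = e^(−1.3)·1.3^0/0! = 0.272532
  p_III = e^(−3.3)·3.3^0/0! = 0.0368832
  p_IV = e^(−5.0)·5.0^0/0! = 0.00673795
Unnormalised posteriors:
  π_I·p_I = 0.09 × 0.548812 = 0.049393
  π_II·p_II = 0.30 × 0.272532 = 0.0817595
  π_III·p_III = 0.30 × 0.0368832 = 0.011065
  π_IV·p_IV = 0.31 × 0.00673795 = 0.00208876
Marginal: 0.049393 + 0.0817595 + 0.011065 + 0.00208876 = 0.144306
So the posterior for Class IV is 0.00208876 / 0.144306 ≈ 0.014.

0.014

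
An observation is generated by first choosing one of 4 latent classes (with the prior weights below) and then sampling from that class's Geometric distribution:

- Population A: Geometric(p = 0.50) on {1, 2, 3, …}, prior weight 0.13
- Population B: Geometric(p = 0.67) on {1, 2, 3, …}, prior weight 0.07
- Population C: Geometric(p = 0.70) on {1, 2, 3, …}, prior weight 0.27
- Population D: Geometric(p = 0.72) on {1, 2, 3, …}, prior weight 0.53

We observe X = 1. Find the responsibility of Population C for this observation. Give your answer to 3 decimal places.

P(component k | x) = π_k·f_k(x) / marginal(x), where marginal(x) = Σ_j π_j·f_j(x).
Component likelihoods at x = 1:
  L_A = 0.50·(1−0.50)^0 = 0.50·1 = 0.5
  L_B = 0.67·(1−0.67)^0 = 0.67·1 = 0.67
  L_C = 0.70·(1−0.70)^0 = 0.70·1 = 0.7
  L_D = 0.72·(1−0.72)^0 = 0.72·1 = 0.72
Unnormalised posteriors:
  π_A·L_A = 0.13 × 0.5 = 0.065
  π_B·L_B = 0.07 × 0.67 = 0.0469
  π_C·L_C = 0.27 × 0.7 = 0.189
  π_D·L_D = 0.53 × 0.72 = 0.3816
Evidence: 0.065 + 0.0469 + 0.189 + 0.3816 = 0.6825
P(Population C | the observation) = 0.189 / 0.6825 ≈ 0.277

0.277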